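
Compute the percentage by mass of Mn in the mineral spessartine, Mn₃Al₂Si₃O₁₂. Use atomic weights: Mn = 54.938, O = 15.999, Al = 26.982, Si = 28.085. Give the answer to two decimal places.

33.29 wt%

Formula mass = 3×54.938 + 2×26.982 + 3×28.085 + 12×15.999 = 495.021 g/mol, of which 164.814 g is Mn.
So Mn makes up 164.814/495.021 = 0.3329 of the mass, i.e. 33.29%.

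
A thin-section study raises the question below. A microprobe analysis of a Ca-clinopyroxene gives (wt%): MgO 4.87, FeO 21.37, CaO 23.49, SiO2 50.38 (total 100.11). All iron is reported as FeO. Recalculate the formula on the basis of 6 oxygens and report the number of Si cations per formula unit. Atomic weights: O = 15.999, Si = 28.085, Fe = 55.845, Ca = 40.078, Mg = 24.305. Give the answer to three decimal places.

MgO (M=40.304): mol = 0.12083; Mg = 0.12083, O = 0.12083.
FeO (M=71.844): mol = 0.29745; Fe = 0.29745, O = 0.29745.
CaO (M=56.077): mol = 0.41889; Ca = 0.41889, O = 0.41889.
SiO2 (M=60.083): mol = 0.83851; Si = 0.83851, O = 1.67702.
ΣO = 2.51419; factor = 6/ΣO = 2.38645.
Si apfu = 0.83851 × 2.38645 = 2.001.

2.001 Si apfu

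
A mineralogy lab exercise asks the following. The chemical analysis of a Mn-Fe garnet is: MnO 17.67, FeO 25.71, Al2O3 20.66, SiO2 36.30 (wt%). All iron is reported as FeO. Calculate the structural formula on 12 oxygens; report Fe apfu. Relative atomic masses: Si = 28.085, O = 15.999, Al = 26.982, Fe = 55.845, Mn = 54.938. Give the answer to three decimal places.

1.772 Fe apfu

MnO (M=70.937): mol = 0.24909; Mn = 0.24909, O = 0.24909.
FeO (M=71.844): mol = 0.35786; Fe = 0.35786, O = 0.35786.
Al2O3 (M=101.961): mol = 0.20263; Al = 0.40526, O = 0.60789.
SiO2 (M=60.083): mol = 0.60416; Si = 0.60416, O = 1.20832.
ΣO = 2.42316; factor = 12/ΣO = 4.95221.
Fe apfu = 0.35786 × 4.95221 = 1.772.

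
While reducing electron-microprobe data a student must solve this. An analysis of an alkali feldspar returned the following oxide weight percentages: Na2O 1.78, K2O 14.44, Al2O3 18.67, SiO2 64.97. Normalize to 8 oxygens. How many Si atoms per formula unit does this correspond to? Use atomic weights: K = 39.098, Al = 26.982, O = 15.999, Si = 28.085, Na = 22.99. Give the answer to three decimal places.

Na2O: 1.78/61.979 = 0.02872 mol → 0.05744 mol Na, 0.02872 mol O.
K2O: 14.44/94.195 = 0.15330 mol → 0.30660 mol K, 0.15330 mol O.
Al2O3: 18.67/101.961 = 0.18311 mol → 0.36622 mol Al, 0.54933 mol O.
SiO2: 64.97/60.083 = 1.08134 mol → 1.08134 mol Si, 2.16268 mol O.
Total oxygen = 2.89403 mol. Normalization factor = 8/2.89403 = 2.76431.
Si per 8 O = 1.08134 × 2.76431 = 2.989.

2.989 Si apfu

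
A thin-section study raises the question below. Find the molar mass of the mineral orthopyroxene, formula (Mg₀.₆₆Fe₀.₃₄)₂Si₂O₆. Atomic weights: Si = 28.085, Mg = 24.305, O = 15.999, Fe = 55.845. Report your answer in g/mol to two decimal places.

222.22 g/mol

Mg: 1.32 × 24.305 = 32.0826
Fe: 0.68 × 55.845 = 37.9746
Si: 2 × 28.085 = 56.1700
O: 6 × 15.999 = 95.9940
Summing the contributions gives the formula mass.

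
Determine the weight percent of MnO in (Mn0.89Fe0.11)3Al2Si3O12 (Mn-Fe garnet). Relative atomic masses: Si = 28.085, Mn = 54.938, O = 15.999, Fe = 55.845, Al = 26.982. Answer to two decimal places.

38.24 wt%

M((Mn0.89Fe0.11)3Al2Si3O12) = 495.320 g/mol; M(MnO) = 70.937 g/mol.
Moles MnO per formula unit = 2.67 Mn ÷ 1 = 2.6700.
MnO fraction = (2.6700 × 70.937) / 495.320 = 189.402/495.320 = 0.3824.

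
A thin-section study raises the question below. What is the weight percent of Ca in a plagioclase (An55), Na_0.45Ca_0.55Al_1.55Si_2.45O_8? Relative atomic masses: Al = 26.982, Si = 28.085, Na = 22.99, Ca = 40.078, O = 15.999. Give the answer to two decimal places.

8.13 mass %

Formula mass = 0.45*22.99 + 0.55*40.078 + 1.55*26.982 + 2.45*28.085 + 8*15.999 = 271.011 g/mol, of which 22.043 g is Ca.
So Ca makes up 22.043/271.011 = 0.0813 of the mass, i.e. 8.13%.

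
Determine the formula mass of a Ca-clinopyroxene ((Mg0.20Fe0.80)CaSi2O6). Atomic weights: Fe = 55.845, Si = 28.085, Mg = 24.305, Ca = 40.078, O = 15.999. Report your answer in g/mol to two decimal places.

The formula mass is the sum 0.20(24.305) + 0.80(55.845) + 1(40.078) + 2(28.085) + 6(15.999).

241.78 g/mol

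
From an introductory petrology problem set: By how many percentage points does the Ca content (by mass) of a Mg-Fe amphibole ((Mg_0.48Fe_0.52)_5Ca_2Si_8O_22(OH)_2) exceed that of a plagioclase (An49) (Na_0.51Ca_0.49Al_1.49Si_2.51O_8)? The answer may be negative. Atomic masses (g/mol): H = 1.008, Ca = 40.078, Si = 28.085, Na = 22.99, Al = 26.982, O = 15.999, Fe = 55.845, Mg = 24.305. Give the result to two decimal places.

M((Mg_0.48Fe_0.52)_5Ca_2Si_8O_22(OH)_2) = 894.357 g/mol, so wt% Ca = 80.156/894.357 × 100 = 8.96%.
M(Na_0.51Ca_0.49Al_1.49Si_2.51O_8) = 270.052 g/mol, so wt% Ca = 19.638/270.052 × 100 = 7.27%.
8.96 − 7.27 = 1.69 pp.

1.69 percentage points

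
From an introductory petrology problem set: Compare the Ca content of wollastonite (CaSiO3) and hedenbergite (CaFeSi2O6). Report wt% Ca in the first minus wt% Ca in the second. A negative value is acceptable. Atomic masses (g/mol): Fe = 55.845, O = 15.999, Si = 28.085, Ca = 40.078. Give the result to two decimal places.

M(CaSiO3) = 116.160 g/mol, so wt% Ca = 40.078/116.160 × 100 = 34.50%.
M(CaFeSi2O6) = 248.087 g/mol, so wt% Ca = 40.078/248.087 × 100 = 16.15%.
34.50 − 16.15 = 18.35 pp.

18.35 percentage points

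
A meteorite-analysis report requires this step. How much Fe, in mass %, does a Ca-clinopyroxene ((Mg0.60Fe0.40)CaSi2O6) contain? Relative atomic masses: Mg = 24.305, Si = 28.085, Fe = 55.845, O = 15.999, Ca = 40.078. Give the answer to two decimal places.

Formula mass = 0.60*24.305 + 0.40*55.845 + 1*40.078 + 2*28.085 + 6*15.999 = 229.163 g/mol, of which 22.338 g is Fe.
So Fe makes up 22.338/229.163 = 0.0975 of the mass, i.e. 9.75%.

9.75 mass %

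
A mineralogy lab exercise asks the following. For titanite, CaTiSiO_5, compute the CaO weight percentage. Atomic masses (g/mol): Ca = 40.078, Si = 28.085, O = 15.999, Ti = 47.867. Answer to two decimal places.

M(CaTiSiO_5) = 196.025 g/mol; M(CaO) = 56.077 g/mol.
Moles CaO per formula unit = 1 Ca ÷ 1 = 1.0000.
CaO fraction = (1.0000 × 56.077) / 196.025 = 56.077/196.025 = 0.2861.

28.61 wt%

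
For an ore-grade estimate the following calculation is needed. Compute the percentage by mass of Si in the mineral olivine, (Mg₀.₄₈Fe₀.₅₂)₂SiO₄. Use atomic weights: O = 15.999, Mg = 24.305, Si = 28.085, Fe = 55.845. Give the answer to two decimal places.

16.19 wt%

Formula mass = 0.96×24.305 + 1.04×55.845 + 1×28.085 + 4×15.999 = 173.493 g/mol, of which 28.085 g is Si.
So Si makes up 28.085/173.493 = 0.1619 of the mass, i.e. 16.19%.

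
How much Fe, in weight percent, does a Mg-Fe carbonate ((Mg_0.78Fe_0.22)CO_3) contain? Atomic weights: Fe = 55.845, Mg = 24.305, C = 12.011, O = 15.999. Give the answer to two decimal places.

13.46 weight percent

M((Mg_0.78Fe_0.22)CO_3) = 91.252 g/mol.
Fe contributes 0.22 × 55.845 = 12.286 g per mole.
12.286/91.252 = 0.1346 → 13.46%.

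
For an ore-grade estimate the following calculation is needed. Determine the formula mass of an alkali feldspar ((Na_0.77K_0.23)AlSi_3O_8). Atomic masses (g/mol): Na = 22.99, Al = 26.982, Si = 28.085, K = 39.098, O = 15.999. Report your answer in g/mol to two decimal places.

265.92 g/mol

M = 0.77·22.99 + 0.23·39.098 + 1·26.982 + 3·28.085 + 8·15.999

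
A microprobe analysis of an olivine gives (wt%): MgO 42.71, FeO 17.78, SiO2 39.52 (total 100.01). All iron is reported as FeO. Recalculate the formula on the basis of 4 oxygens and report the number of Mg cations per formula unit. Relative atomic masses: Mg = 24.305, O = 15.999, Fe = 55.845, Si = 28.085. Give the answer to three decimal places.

1.616 Mg apfu

MgO: 42.71/40.304 = 1.05970 mol → 1.05970 mol Mg, 1.05970 mol O.
FeO: 17.78/71.844 = 0.24748 mol → 0.24748 mol Fe, 0.24748 mol O.
SiO2: 39.52/60.083 = 0.65776 mol → 0.65776 mol Si, 1.31552 mol O.
Total oxygen = 2.62270 mol. Normalization factor = 4/2.62270 = 1.52515.
Mg per 4 O = 1.05970 × 1.52515 = 1.616.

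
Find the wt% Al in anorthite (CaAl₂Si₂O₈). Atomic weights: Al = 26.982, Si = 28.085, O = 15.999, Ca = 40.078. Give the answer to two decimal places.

Formula mass = 1·40.078 + 2·26.982 + 2·28.085 + 8·15.999 = 278.204 g/mol, of which 53.964 g is Al.
So Al makes up 53.964/278.204 = 0.1940 of the mass, i.e. 19.40%.

19.40 weight percent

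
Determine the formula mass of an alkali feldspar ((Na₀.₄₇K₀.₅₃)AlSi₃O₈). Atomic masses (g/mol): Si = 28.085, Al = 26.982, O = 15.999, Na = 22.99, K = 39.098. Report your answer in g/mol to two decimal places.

270.76 g/mol

The formula mass is the sum 0.47(22.99) + 0.53(39.098) + 1(26.982) + 3(28.085) + 8(15.999).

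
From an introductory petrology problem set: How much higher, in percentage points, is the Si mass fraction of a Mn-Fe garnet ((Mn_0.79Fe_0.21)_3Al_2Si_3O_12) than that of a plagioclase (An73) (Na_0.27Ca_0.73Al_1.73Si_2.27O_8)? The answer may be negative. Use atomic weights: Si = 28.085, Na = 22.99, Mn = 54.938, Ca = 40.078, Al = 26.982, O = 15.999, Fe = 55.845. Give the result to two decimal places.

Si in (Mn_0.79Fe_0.21)_3Al_2Si_3O_12: molar mass 495.592 g/mol; 3×28.085 = 84.255 g → 17.00 wt%.
Si in Na_0.27Ca_0.73Al_1.73Si_2.27O_8: molar mass 273.888 g/mol; 2.27×28.085 = 63.753 g → 23.28 wt%.
Difference = 17.00 − 23.28 = -6.28 percentage points.

-6.28 percentage points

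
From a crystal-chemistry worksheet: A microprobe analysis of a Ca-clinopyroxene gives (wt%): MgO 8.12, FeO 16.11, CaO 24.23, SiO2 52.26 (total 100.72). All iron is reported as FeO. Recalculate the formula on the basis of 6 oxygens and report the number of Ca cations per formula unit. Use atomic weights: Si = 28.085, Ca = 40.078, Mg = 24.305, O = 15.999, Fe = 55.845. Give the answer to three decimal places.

0.998 Ca apfu

8.12 wt% MgO ÷ 40.304 g/mol = 0.20147 mol, giving 0.20147 Mg and 0.20147 O.
16.11 wt% FeO ÷ 71.844 g/mol = 0.22424 mol, giving 0.22424 Fe and 0.22424 O.
24.23 wt% CaO ÷ 56.077 g/mol = 0.43208 mol, giving 0.43208 Ca and 0.43208 O.
52.26 wt% SiO2 ÷ 60.083 g/mol = 0.86980 mol, giving 0.86980 Si and 1.73960 O.
Oxygen sums to 2.59739; scaling by 6/2.59739 = 2.31001 puts the formula on 6 O.
Ca: 0.43208 × 2.31001 = 0.998 atoms per formula unit.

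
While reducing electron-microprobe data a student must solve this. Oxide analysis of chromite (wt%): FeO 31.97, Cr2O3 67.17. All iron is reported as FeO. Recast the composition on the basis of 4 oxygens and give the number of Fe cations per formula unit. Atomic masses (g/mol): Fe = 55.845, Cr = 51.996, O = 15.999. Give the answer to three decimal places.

FeO (M=71.844): mol = 0.44499; Fe = 0.44499, O = 0.44499.
Cr2O3 (M=151.989): mol = 0.44194; Cr = 0.88388, O = 1.32582.
ΣO = 1.77081; factor = 4/ΣO = 2.25885.
Fe apfu = 0.44499 × 2.25885 = 1.005.

1.005 Fe apfu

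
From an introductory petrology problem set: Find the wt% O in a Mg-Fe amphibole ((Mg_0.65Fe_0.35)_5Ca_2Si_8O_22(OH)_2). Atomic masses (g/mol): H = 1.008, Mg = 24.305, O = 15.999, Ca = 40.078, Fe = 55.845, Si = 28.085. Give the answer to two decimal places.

44.26 weight percent

M((Mg_0.65Fe_0.35)_5Ca_2Si_8O_22(OH)_2) = 867.548 g/mol.
O contributes 24 × 15.999 = 383.976 g per mole.
383.976/867.548 = 0.4426 → 44.26%.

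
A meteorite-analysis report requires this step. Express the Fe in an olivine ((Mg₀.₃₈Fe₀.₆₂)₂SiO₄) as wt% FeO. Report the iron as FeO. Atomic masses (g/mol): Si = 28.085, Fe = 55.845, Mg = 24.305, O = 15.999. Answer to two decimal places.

49.55 wt%

Molar mass of (Mg₀.₃₈Fe₀.₆₂)₂SiO₄ = 0.76×24.305 + 1.24×55.845 + 1×28.085 + 4×15.999 = 179.801 g/mol.
Each formula unit contains 1.24 Fe, equivalent to 1.24/1 = 1.2400 mol FeO.
M(FeO) = 1×55.845 + 1×15.999 = 71.844 g/mol.
Mass of FeO per formula unit = 1.2400 × 71.844 = 89.087 g.
FeO wt% = 89.087 / 179.801 × 100 = 49.55%.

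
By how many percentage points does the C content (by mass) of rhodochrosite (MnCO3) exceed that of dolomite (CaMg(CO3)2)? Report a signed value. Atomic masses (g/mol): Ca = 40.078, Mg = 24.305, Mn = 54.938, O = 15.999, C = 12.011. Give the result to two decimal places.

-2.58 percentage points

First mineral: 12.011 g C in 114.946 g formula = 10.45 wt% C.
Second mineral: 24.022 g C in 184.399 g formula = 13.03 wt% C.
10.45% − 13.03% gives a difference of -2.58 percentage points.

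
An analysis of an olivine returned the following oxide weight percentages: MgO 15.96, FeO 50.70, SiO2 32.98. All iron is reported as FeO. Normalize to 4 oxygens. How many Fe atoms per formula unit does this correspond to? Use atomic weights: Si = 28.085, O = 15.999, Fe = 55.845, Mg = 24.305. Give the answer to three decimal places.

1.283 Fe apfu

MgO (M=40.304): mol = 0.39599; Mg = 0.39599, O = 0.39599.
FeO (M=71.844): mol = 0.70570; Fe = 0.70570, O = 0.70570.
SiO2 (M=60.083): mol = 0.54891; Si = 0.54891, O = 1.09782.
ΣO = 2.19951; factor = 4/ΣO = 1.81859.
Fe apfu = 0.70570 × 1.81859 = 1.283.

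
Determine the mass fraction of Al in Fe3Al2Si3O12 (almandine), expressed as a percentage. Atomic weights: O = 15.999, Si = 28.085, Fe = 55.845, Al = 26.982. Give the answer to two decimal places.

Molar mass of Fe3Al2Si3O12: 3*55.845 + 2*26.982 + 3*28.085 + 12*15.999 = 497.742 g/mol.
Mass of Al per formula unit: 2 × 26.982 = 53.964 g.
Weight fraction Al = 53.964 / 497.742 = 0.1084.

10.84 mass %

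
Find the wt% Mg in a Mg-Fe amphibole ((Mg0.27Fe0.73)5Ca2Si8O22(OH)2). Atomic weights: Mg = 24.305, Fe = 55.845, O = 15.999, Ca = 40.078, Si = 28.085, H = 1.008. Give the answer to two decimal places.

3.54 wt%

Molar mass of (Mg0.27Fe0.73)5Ca2Si8O22(OH)2: 1.35*24.305 + 3.65*55.845 + 2*40.078 + 8*28.085 + 24*15.999 + 2*1.008 = 927.474 g/mol.
Mass of Mg per formula unit: 1.35 × 24.305 = 32.812 g.
Weight fraction Mg = 32.812 / 927.474 = 0.0354.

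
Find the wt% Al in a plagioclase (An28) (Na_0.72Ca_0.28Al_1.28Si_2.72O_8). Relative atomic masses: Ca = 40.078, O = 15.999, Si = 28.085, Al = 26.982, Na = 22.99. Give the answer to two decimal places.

12.95 wt%

Molar mass of Na_0.72Ca_0.28Al_1.28Si_2.72O_8: 0.72*22.99 + 0.28*40.078 + 1.28*26.982 + 2.72*28.085 + 8*15.999 = 266.695 g/mol.
Mass of Al per formula unit: 1.28 × 26.982 = 34.537 g.
Weight fraction Al = 34.537 / 266.695 = 0.1295.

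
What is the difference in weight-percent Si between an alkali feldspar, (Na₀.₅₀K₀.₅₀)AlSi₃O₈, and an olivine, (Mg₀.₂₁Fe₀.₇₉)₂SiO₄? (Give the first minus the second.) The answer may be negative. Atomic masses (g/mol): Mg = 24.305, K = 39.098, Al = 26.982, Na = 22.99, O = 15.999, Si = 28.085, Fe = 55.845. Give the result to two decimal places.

16.43 percentage points

Si in (Na₀.₅₀K₀.₅₀)AlSi₃O₈: molar mass 270.273 g/mol; 3×28.085 = 84.255 g → 31.17 wt%.
Si in (Mg₀.₂₁Fe₀.₇₉)₂SiO₄: molar mass 190.524 g/mol; 1×28.085 = 28.085 g → 14.74 wt%.
Difference = 31.17 − 14.74 = 16.43 percentage points.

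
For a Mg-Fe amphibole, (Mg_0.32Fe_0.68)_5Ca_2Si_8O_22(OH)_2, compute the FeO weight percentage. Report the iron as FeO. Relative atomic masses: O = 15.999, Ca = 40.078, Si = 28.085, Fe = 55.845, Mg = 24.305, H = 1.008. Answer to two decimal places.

Formula mass = 919.589 g/mol.
3.40 Fe → 3.4000 mol FeO per formula unit; M(FeO) = 71.844, so FeO mass = 244.270 g.
244.270/919.589 × 100 = 26.56 wt%.

26.56 wt%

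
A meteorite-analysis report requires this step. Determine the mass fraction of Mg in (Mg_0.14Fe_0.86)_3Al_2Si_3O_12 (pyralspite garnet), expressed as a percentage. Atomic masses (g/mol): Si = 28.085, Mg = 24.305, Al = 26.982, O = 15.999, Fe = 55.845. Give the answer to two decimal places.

2.11 mass %

Molar mass of (Mg_0.14Fe_0.86)_3Al_2Si_3O_12: 0.42×24.305 + 2.58×55.845 + 2×26.982 + 3×28.085 + 12×15.999 = 484.495 g/mol.
Mass of Mg per formula unit: 0.42 × 24.305 = 10.208 g.
Weight fraction Mg = 10.208 / 484.495 = 0.0211.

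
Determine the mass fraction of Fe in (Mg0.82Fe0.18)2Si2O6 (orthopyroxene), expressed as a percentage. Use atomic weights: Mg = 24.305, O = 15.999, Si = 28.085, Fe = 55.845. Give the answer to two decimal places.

9.48 weight percent

M((Mg0.82Fe0.18)2Si2O6) = 212.128 g/mol.
Fe contributes 0.36 × 55.845 = 20.104 g per mole.
20.104/212.128 = 0.0948 → 9.48%.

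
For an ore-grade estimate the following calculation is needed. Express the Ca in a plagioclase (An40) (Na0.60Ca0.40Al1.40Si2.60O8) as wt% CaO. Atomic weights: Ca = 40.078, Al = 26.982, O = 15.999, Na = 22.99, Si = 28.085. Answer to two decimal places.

8.35 wt%

Molar mass of Na0.60Ca0.40Al1.40Si2.60O8 = 0.60·22.99 + 0.40·40.078 + 1.40·26.982 + 2.60·28.085 + 8·15.999 = 268.613 g/mol.
Each formula unit contains 0.40 Ca, equivalent to 0.40/1 = 0.4000 mol CaO.
M(CaO) = 1×40.078 + 1×15.999 = 56.077 g/mol.
Mass of CaO per formula unit = 0.4000 × 56.077 = 22.431 g.
CaO wt% = 22.431 / 268.613 × 100 = 8.35%.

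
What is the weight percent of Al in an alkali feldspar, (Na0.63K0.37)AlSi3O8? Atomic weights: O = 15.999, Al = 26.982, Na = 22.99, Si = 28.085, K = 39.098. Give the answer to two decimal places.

10.06 mass %

Formula mass = 0.63·22.99 + 0.37·39.098 + 1·26.982 + 3·28.085 + 8·15.999 = 268.179 g/mol, of which 26.982 g is Al.
So Al makes up 26.982/268.179 = 0.1006 of the mass, i.e. 10.06%.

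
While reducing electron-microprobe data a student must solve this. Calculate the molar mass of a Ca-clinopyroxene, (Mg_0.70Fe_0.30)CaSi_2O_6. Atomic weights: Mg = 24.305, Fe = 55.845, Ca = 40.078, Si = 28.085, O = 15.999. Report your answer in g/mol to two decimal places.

226.01 g/mol

The formula mass is the sum 0.70(24.305) + 0.30(55.845) + 1(40.078) + 2(28.085) + 6(15.999).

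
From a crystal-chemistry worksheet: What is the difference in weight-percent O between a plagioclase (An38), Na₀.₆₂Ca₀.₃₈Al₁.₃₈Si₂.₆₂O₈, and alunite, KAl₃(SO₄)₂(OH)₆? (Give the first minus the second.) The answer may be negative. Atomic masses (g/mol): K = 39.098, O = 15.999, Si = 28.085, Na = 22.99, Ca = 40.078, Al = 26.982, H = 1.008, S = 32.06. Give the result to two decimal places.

-6.37 percentage points

O in Na₀.₆₂Ca₀.₃₈Al₁.₃₈Si₂.₆₂O₈: molar mass 268.293 g/mol; 8×15.999 = 127.992 g → 47.71 wt%.
O in KAl₃(SO₄)₂(OH)₆: molar mass 414.198 g/mol; 14×15.999 = 223.986 g → 54.08 wt%.
Difference = 47.71 − 54.08 = -6.37 percentage points.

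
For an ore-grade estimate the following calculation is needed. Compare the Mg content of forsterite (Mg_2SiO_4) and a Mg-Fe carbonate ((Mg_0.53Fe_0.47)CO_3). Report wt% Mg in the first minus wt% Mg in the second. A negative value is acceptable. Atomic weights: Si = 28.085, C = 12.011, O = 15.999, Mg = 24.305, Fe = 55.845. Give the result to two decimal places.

M(Mg_2SiO_4) = 140.691 g/mol, so wt% Mg = 48.610/140.691 × 100 = 34.55%.
M((Mg_0.53Fe_0.47)CO_3) = 99.137 g/mol, so wt% Mg = 12.882/99.137 × 100 = 12.99%.
34.55 − 12.99 = 21.56 pp.

21.56 percentage points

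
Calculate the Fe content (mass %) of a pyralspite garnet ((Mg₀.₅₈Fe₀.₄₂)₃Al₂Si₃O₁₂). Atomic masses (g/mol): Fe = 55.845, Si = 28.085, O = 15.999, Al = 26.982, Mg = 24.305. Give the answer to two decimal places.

M((Mg₀.₅₈Fe₀.₄₂)₃Al₂Si₃O₁₂) = 442.862 g/mol.
Fe contributes 1.26 × 55.845 = 70.365 g per mole.
70.365/442.862 = 0.1589 → 15.89%.

15.89 mass %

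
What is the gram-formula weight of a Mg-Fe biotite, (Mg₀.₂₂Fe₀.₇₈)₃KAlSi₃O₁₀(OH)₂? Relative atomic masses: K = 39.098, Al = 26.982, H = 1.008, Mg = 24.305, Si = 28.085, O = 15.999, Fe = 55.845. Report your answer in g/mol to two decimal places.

491.06 g/mol

The formula mass is the sum 0.66*24.305 + 2.34*55.845 + 1*39.098 + 1*26.982 + 3*28.085 + 12*15.999 + 2*1.008.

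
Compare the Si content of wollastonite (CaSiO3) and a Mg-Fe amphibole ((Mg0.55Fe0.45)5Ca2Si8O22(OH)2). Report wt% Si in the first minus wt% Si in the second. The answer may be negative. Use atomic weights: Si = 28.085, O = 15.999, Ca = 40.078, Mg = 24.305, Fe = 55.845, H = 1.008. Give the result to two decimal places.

-1.26 percentage points

M(CaSiO3) = 116.160 g/mol, so wt% Si = 28.085/116.160 × 100 = 24.18%.
M((Mg0.55Fe0.45)5Ca2Si8O22(OH)2) = 883.318 g/mol, so wt% Si = 224.680/883.318 × 100 = 25.44%.
24.18 − 25.44 = -1.26 pp.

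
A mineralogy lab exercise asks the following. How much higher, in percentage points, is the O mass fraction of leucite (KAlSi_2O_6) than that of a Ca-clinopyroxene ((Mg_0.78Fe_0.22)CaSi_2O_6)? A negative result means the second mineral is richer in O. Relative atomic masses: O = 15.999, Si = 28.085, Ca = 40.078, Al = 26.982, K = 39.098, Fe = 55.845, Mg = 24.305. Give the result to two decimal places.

M(KAlSi_2O_6) = 218.244 g/mol, so wt% O = 95.994/218.244 × 100 = 43.98%.
M((Mg_0.78Fe_0.22)CaSi_2O_6) = 223.486 g/mol, so wt% O = 95.994/223.486 × 100 = 42.95%.
43.98 − 42.95 = 1.03 pp.

1.03 percentage points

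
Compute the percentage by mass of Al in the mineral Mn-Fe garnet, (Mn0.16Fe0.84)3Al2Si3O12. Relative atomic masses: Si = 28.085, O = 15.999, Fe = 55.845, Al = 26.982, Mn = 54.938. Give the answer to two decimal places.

10.85 wt%

M((Mn0.16Fe0.84)3Al2Si3O12) = 497.307 g/mol.
Al contributes 2 × 26.982 = 53.964 g per mole.
53.964/497.307 = 0.1085 → 10.85%.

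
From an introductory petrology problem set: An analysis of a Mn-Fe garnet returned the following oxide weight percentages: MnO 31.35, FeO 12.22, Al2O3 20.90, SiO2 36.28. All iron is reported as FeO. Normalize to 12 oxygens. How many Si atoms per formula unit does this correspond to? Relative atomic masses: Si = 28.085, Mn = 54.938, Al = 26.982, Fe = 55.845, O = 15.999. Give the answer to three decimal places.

MnO (M=70.937): mol = 0.44194; Mn = 0.44194, O = 0.44194.
FeO (M=71.844): mol = 0.17009; Fe = 0.17009, O = 0.17009.
Al2O3 (M=101.961): mol = 0.20498; Al = 0.40996, O = 0.61494.
SiO2 (M=60.083): mol = 0.60383; Si = 0.60383, O = 1.20766.
ΣO = 2.43463; factor = 12/ΣO = 4.92888.
Si apfu = 0.60383 × 4.92888 = 2.976.

2.976 Si apfu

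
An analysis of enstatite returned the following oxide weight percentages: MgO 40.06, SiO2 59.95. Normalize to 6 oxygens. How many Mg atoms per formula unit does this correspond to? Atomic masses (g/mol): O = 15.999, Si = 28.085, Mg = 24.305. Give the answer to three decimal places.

1.995 Mg apfu

MgO (M=40.304): mol = 0.99395; Mg = 0.99395, O = 0.99395.
SiO2 (M=60.083): mol = 0.99779; Si = 0.99779, O = 1.99558.
ΣO = 2.98953; factor = 6/ΣO = 2.00700.
Mg apfu = 0.99395 × 2.00700 = 1.995.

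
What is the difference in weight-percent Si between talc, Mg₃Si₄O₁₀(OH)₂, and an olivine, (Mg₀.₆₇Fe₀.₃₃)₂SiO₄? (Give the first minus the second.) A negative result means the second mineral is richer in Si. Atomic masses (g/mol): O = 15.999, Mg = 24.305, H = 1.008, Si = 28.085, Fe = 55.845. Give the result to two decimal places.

12.23 percentage points

First mineral: 112.340 g Si in 379.259 g formula = 29.62 wt% Si.
Second mineral: 28.085 g Si in 161.507 g formula = 17.39 wt% Si.
29.62% − 17.39% gives a difference of 12.23 percentage points.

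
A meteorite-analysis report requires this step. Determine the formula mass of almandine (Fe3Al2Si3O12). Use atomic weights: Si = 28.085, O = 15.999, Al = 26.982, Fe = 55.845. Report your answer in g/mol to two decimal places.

The formula mass is the sum 3×55.845 + 2×26.982 + 3×28.085 + 12×15.999.

497.74 g/mol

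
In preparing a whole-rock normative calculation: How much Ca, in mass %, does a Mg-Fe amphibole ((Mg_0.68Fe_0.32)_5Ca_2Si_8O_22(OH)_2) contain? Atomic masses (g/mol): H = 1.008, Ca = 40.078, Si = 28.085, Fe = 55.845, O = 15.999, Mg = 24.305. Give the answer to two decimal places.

9.29 mass %

Molar mass of (Mg_0.68Fe_0.32)_5Ca_2Si_8O_22(OH)_2: 3.40·24.305 + 1.60·55.845 + 2·40.078 + 8·28.085 + 24·15.999 + 2·1.008 = 862.817 g/mol.
Mass of Ca per formula unit: 2 × 40.078 = 80.156 g.
Weight fraction Ca = 80.156 / 862.817 = 0.0929.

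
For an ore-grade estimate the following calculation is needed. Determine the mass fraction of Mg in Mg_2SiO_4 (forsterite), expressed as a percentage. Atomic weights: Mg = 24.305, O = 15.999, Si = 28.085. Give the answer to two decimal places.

Formula mass = 2×24.305 + 1×28.085 + 4×15.999 = 140.691 g/mol, of which 48.610 g is Mg.
So Mg makes up 48.610/140.691 = 0.3455 of the mass, i.e. 34.55%.

34.55 weight percent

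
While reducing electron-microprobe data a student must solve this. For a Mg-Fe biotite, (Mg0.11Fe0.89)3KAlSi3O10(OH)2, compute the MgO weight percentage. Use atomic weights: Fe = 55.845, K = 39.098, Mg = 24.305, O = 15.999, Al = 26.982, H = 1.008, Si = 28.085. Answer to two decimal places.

2.65 wt%

M((Mg0.11Fe0.89)3KAlSi3O10(OH)2) = 501.466 g/mol; M(MgO) = 40.304 g/mol.
Moles MgO per formula unit = 0.33 Mg ÷ 1 = 0.3300.
MgO fraction = (0.3300 × 40.304) / 501.466 = 13.300/501.466 = 0.0265.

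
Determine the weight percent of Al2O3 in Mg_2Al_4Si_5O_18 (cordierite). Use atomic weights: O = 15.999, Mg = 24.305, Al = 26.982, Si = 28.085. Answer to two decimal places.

M(Mg_2Al_4Si_5O_18) = 584.945 g/mol; M(Al2O3) = 101.961 g/mol.
Moles Al2O3 per formula unit = 4 Al ÷ 2 = 2.0000.
Al2O3 fraction = (2.0000 × 101.961) / 584.945 = 203.922/584.945 = 0.3486.

34.86 wt%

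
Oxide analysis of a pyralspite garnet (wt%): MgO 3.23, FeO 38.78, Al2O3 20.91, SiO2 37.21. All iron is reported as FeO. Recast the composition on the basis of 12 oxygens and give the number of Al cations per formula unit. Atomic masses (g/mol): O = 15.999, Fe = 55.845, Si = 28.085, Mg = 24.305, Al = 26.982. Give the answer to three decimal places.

1.990 Al apfu

MgO: 3.23/40.304 = 0.08014 mol → 0.08014 mol Mg, 0.08014 mol O.
FeO: 38.78/71.844 = 0.53978 mol → 0.53978 mol Fe, 0.53978 mol O.
Al2O3: 20.91/101.961 = 0.20508 mol → 0.41016 mol Al, 0.61524 mol O.
SiO2: 37.21/60.083 = 0.61931 mol → 0.61931 mol Si, 1.23862 mol O.
Total oxygen = 2.47378 mol. Normalization factor = 12/2.47378 = 4.85088.
Al per 12 O = 0.41016 × 4.85088 = 1.990.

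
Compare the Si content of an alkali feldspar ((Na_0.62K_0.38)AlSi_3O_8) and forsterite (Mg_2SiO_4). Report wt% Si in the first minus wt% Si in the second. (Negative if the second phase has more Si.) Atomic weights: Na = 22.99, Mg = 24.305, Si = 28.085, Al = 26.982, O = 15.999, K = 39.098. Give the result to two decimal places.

First mineral: 84.255 g Si in 268.340 g formula = 31.40 wt% Si.
Second mineral: 28.085 g Si in 140.691 g formula = 19.96 wt% Si.
31.40% − 19.96% gives a difference of 11.44 percentage points.

11.44 percentage points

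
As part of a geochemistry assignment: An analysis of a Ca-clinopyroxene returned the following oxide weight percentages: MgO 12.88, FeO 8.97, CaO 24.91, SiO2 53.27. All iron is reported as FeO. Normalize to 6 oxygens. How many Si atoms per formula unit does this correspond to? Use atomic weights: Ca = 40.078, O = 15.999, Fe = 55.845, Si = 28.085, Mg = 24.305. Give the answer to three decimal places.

1.998 Si apfu

MgO: 12.88/40.304 = 0.31957 mol → 0.31957 mol Mg, 0.31957 mol O.
FeO: 8.97/71.844 = 0.12485 mol → 0.12485 mol Fe, 0.12485 mol O.
CaO: 24.91/56.077 = 0.44421 mol → 0.44421 mol Ca, 0.44421 mol O.
SiO2: 53.27/60.083 = 0.88661 mol → 0.88661 mol Si, 1.77322 mol O.
Total oxygen = 2.66185 mol. Normalization factor = 6/2.66185 = 2.25407.
Si per 6 O = 0.88661 × 2.25407 = 1.998.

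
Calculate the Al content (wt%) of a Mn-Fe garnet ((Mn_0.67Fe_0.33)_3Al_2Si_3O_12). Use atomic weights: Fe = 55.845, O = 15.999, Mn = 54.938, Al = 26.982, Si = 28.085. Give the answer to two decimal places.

Molar mass of (Mn_0.67Fe_0.33)_3Al_2Si_3O_12: 2.01·54.938 + 0.99·55.845 + 2·26.982 + 3·28.085 + 12·15.999 = 495.919 g/mol.
Mass of Al per formula unit: 2 × 26.982 = 53.964 g.
Weight fraction Al = 53.964 / 495.919 = 0.1088.

10.88 wt%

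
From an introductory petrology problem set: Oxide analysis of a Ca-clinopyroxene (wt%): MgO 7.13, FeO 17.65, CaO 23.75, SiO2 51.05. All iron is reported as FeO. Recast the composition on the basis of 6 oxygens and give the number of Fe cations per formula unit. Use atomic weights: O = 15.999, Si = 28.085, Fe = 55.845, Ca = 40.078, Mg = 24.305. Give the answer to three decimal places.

0.579 Fe apfu

MgO: 7.13/40.304 = 0.17691 mol → 0.17691 mol Mg, 0.17691 mol O.
FeO: 17.65/71.844 = 0.24567 mol → 0.24567 mol Fe, 0.24567 mol O.
CaO: 23.75/56.077 = 0.42352 mol → 0.42352 mol Ca, 0.42352 mol O.
SiO2: 51.05/60.083 = 0.84966 mol → 0.84966 mol Si, 1.69932 mol O.
Total oxygen = 2.54542 mol. Normalization factor = 6/2.54542 = 2.35717.
Fe per 6 O = 0.24567 × 2.35717 = 0.579.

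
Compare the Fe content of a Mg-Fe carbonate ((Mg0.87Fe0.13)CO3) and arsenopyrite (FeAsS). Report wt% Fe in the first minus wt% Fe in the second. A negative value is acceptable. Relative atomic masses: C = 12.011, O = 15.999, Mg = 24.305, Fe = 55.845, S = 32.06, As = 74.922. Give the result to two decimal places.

M((Mg0.87Fe0.13)CO3) = 88.413 g/mol, so wt% Fe = 7.260/88.413 × 100 = 8.21%.
M(FeAsS) = 162.827 g/mol, so wt% Fe = 55.845/162.827 × 100 = 34.30%.
8.21 − 34.30 = -26.09 pp.

-26.09 percentage points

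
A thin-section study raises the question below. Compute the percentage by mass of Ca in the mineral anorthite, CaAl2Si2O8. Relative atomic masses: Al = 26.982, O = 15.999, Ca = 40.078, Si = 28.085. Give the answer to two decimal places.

Molar mass of CaAl2Si2O8: 1*40.078 + 2*26.982 + 2*28.085 + 8*15.999 = 278.204 g/mol.
Mass of Ca per formula unit: 1 × 40.078 = 40.078 g.
Weight fraction Ca = 40.078 / 278.204 = 0.1441.

14.41 wt%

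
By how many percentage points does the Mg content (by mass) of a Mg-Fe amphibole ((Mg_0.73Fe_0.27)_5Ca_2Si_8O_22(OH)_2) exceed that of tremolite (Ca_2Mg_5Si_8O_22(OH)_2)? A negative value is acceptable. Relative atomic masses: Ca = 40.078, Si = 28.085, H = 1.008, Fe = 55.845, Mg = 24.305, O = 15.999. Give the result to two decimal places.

-4.58 percentage points

M((Mg_0.73Fe_0.27)_5Ca_2Si_8O_22(OH)_2) = 854.932 g/mol, so wt% Mg = 88.713/854.932 × 100 = 10.38%.
M(Ca_2Mg_5Si_8O_22(OH)_2) = 812.353 g/mol, so wt% Mg = 121.525/812.353 × 100 = 14.96%.
10.38 − 14.96 = -4.58 pp.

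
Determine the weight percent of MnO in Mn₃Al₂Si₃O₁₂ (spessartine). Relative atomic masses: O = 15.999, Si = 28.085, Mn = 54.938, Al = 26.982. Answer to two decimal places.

42.99 wt%

Formula mass = 495.021 g/mol.
3 Mn → 3.0000 mol MnO per formula unit; M(MnO) = 70.937, so MnO mass = 212.811 g.
212.811/495.021 × 100 = 42.99 wt%.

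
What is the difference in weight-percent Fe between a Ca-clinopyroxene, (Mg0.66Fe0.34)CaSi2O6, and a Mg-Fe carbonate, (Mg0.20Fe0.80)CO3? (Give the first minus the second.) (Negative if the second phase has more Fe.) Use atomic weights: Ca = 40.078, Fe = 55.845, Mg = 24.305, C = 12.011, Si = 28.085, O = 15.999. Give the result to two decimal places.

-32.43 percentage points

First mineral: 18.987 g Fe in 227.271 g formula = 8.35 wt% Fe.
Second mineral: 44.676 g Fe in 109.545 g formula = 40.78 wt% Fe.
8.35% − 40.78% gives a difference of -32.43 percentage points.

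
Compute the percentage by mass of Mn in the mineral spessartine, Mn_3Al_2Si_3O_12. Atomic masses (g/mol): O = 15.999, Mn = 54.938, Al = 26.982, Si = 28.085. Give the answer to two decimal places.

Formula mass = 3·54.938 + 2·26.982 + 3·28.085 + 12·15.999 = 495.021 g/mol, of which 164.814 g is Mn.
So Mn makes up 164.814/495.021 = 0.3329 of the mass, i.e. 33.29%.

33.29 weight percent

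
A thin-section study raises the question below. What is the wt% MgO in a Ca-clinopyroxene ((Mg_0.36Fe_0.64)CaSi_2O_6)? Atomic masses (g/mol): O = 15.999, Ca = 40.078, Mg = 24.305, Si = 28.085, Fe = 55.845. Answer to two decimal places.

6.13 wt%

M((Mg_0.36Fe_0.64)CaSi_2O_6) = 236.733 g/mol; M(MgO) = 40.304 g/mol.
Moles MgO per formula unit = 0.36 Mg ÷ 1 = 0.3600.
MgO fraction = (0.3600 × 40.304) / 236.733 = 14.509/236.733 = 0.0613.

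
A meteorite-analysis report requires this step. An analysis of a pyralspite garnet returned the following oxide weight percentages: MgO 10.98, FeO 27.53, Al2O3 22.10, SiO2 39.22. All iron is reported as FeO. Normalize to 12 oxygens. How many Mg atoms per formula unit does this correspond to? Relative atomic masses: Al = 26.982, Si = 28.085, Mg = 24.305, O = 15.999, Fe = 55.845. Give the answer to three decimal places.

1.252 Mg apfu

MgO: 10.98/40.304 = 0.27243 mol → 0.27243 mol Mg, 0.27243 mol O.
FeO: 27.53/71.844 = 0.38319 mol → 0.38319 mol Fe, 0.38319 mol O.
Al2O3: 22.10/101.961 = 0.21675 mol → 0.43350 mol Al, 0.65025 mol O.
SiO2: 39.22/60.083 = 0.65276 mol → 0.65276 mol Si, 1.30552 mol O.
Total oxygen = 2.61139 mol. Normalization factor = 12/2.61139 = 4.59525.
Mg per 12 O = 0.27243 × 4.59525 = 1.252.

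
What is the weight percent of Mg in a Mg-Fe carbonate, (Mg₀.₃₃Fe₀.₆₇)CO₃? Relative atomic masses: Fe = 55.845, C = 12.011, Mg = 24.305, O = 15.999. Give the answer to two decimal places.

Molar mass of (Mg₀.₃₃Fe₀.₆₇)CO₃: 0.33*24.305 + 0.67*55.845 + 1*12.011 + 3*15.999 = 105.445 g/mol.
Mass of Mg per formula unit: 0.33 × 24.305 = 8.021 g.
Weight fraction Mg = 8.021 / 105.445 = 0.0761.

7.61 wt%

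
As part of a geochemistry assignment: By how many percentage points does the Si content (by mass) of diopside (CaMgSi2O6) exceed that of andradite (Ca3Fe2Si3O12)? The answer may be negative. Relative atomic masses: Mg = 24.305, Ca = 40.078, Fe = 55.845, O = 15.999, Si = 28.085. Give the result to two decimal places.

M(CaMgSi2O6) = 216.547 g/mol, so wt% Si = 56.170/216.547 × 100 = 25.94%.
M(Ca3Fe2Si3O12) = 508.167 g/mol, so wt% Si = 84.255/508.167 × 100 = 16.58%.
25.94 − 16.58 = 9.36 pp.

9.36 percentage points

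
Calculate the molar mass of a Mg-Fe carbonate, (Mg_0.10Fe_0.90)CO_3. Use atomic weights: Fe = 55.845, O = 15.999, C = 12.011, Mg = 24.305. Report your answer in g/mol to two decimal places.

Mg: 0.10 × 24.305 = 2.4305
Fe: 0.90 × 55.845 = 50.2605
C: 1 × 12.011 = 12.0110
O: 3 × 15.999 = 47.9970
Summing the contributions gives the formula mass.

112.70 g/mol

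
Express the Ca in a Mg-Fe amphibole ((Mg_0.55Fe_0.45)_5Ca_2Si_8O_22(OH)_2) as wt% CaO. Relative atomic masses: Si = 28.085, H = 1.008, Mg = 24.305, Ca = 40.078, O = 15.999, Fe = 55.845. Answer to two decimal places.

Formula mass = 883.318 g/mol.
2 Ca → 2.0000 mol CaO per formula unit; M(CaO) = 56.077, so CaO mass = 112.154 g.
112.154/883.318 × 100 = 12.70 wt%.

12.70 wt%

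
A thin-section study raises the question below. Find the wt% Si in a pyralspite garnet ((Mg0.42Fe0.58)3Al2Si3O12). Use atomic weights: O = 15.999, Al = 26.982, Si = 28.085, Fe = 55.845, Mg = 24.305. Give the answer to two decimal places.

Formula mass = 1.26×24.305 + 1.74×55.845 + 2×26.982 + 3×28.085 + 12×15.999 = 458.002 g/mol, of which 84.255 g is Si.
So Si makes up 84.255/458.002 = 0.1840 of the mass, i.e. 18.40%.

18.40 weight percent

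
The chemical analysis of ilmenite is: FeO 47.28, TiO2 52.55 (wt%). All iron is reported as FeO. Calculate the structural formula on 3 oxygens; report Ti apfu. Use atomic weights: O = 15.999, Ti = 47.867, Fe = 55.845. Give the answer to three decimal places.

1.000 Ti apfu

47.28 wt% FeO ÷ 71.844 g/mol = 0.65809 mol, giving 0.65809 Fe and 0.65809 O.
52.55 wt% TiO2 ÷ 79.865 g/mol = 0.65799 mol, giving 0.65799 Ti and 1.31598 O.
Oxygen sums to 1.97407; scaling by 3/1.97407 = 1.51970 puts the formula on 3 O.
Ti: 0.65799 × 1.51970 = 1.000 atoms per formula unit.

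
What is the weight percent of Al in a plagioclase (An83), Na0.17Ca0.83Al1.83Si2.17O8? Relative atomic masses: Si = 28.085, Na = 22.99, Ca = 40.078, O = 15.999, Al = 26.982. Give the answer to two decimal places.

Molar mass of Na0.17Ca0.83Al1.83Si2.17O8: 0.17*22.99 + 0.83*40.078 + 1.83*26.982 + 2.17*28.085 + 8*15.999 = 275.487 g/mol.
Mass of Al per formula unit: 1.83 × 26.982 = 49.377 g.
Weight fraction Al = 49.377 / 275.487 = 0.1792.

17.92 mass %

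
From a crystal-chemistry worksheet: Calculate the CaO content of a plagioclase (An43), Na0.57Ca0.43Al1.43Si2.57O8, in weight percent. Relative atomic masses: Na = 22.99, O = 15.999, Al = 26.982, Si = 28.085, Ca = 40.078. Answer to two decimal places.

Formula mass = 269.093 g/mol.
0.43 Ca → 0.4300 mol CaO per formula unit; M(CaO) = 56.077, so CaO mass = 24.113 g.
24.113/269.093 × 100 = 8.96 wt%.

8.96 wt%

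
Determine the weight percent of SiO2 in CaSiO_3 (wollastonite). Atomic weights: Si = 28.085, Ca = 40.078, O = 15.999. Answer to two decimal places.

M(CaSiO_3) = 116.160 g/mol; M(SiO2) = 60.083 g/mol.
Moles SiO2 per formula unit = 1 Si ÷ 1 = 1.0000.
SiO2 fraction = (1.0000 × 60.083) / 116.160 = 60.083/116.160 = 0.5172.

51.72 wt%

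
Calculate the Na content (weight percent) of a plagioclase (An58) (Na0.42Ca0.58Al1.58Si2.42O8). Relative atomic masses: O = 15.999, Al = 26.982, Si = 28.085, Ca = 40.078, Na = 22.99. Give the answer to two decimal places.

Molar mass of Na0.42Ca0.58Al1.58Si2.42O8: 0.42·22.99 + 0.58·40.078 + 1.58·26.982 + 2.42·28.085 + 8·15.999 = 271.490 g/mol.
Mass of Na per formula unit: 0.42 × 22.99 = 9.656 g.
Weight fraction Na = 9.656 / 271.490 = 0.0356.

3.56 weight percent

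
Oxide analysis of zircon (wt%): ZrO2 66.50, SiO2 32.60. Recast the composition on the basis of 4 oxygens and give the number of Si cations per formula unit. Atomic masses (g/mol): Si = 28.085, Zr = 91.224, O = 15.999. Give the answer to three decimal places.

1.003 Si apfu

66.50 wt% ZrO2 ÷ 123.222 g/mol = 0.53968 mol, giving 0.53968 Zr and 1.07936 O.
32.60 wt% SiO2 ÷ 60.083 g/mol = 0.54258 mol, giving 0.54258 Si and 1.08516 O.
Oxygen sums to 2.16452; scaling by 4/2.16452 = 1.84798 puts the formula on 4 O.
Si: 0.54258 × 1.84798 = 1.003 atoms per formula unit.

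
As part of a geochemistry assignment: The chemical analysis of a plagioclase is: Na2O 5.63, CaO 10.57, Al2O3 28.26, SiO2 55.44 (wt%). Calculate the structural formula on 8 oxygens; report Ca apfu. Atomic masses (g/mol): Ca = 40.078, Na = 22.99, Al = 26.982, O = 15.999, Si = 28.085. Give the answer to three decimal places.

5.63 wt% Na2O ÷ 61.979 g/mol = 0.09084 mol, giving 0.18168 Na and 0.09084 O.
10.57 wt% CaO ÷ 56.077 g/mol = 0.18849 mol, giving 0.18849 Ca and 0.18849 O.
28.26 wt% Al2O3 ÷ 101.961 g/mol = 0.27716 mol, giving 0.55432 Al and 0.83148 O.
55.44 wt% SiO2 ÷ 60.083 g/mol = 0.92272 mol, giving 0.92272 Si and 1.84544 O.
Oxygen sums to 2.95625; scaling by 8/2.95625 = 2.70613 puts the formula on 8 O.
Ca: 0.18849 × 2.70613 = 0.510 atoms per formula unit.

0.510 Ca apfu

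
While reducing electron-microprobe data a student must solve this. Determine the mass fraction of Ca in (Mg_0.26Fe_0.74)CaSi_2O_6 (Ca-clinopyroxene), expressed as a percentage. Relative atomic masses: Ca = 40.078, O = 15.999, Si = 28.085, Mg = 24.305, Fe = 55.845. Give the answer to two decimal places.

Molar mass of (Mg_0.26Fe_0.74)CaSi_2O_6: 0.26×24.305 + 0.74×55.845 + 1×40.078 + 2×28.085 + 6×15.999 = 239.887 g/mol.
Mass of Ca per formula unit: 1 × 40.078 = 40.078 g.
Weight fraction Ca = 40.078 / 239.887 = 0.1671.

16.71 mass %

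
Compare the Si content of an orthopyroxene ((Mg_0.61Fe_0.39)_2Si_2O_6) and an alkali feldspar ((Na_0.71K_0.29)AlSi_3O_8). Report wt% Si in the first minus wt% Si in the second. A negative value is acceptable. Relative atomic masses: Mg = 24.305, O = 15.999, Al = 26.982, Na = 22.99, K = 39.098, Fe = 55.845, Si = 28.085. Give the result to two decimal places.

-6.65 percentage points

Si in (Mg_0.61Fe_0.39)_2Si_2O_6: molar mass 225.375 g/mol; 2×28.085 = 56.170 g → 24.92 wt%.
Si in (Na_0.71K_0.29)AlSi_3O_8: molar mass 266.890 g/mol; 3×28.085 = 84.255 g → 31.57 wt%.
Difference = 24.92 − 31.57 = -6.65 percentage points.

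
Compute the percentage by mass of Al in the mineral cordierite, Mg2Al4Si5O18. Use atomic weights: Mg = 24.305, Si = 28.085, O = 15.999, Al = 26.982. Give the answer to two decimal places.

M(Mg2Al4Si5O18) = 584.945 g/mol.
Al contributes 4 × 26.982 = 107.928 g per mole.
107.928/584.945 = 0.1845 → 18.45%.

18.45 wt%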